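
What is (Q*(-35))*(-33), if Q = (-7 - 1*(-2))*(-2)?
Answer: 11550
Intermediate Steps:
Q = 10 (Q = (-7 + 2)*(-2) = -5*(-2) = 10)
(Q*(-35))*(-33) = (10*(-35))*(-33) = -350*(-33) = 11550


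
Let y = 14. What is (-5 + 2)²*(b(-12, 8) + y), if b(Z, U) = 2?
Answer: 144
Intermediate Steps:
(-5 + 2)²*(b(-12, 8) + y) = (-5 + 2)²*(2 + 14) = (-3)²*16 = 9*16 = 144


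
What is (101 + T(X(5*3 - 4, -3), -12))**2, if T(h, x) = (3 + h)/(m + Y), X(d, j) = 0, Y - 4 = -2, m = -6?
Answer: 160801/16 ≈ 10050.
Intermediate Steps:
Y = 2 (Y = 4 - 2 = 2)
T(h, x) = -3/4 - h/4 (T(h, x) = (3 + h)/(-6 + 2) = (3 + h)/(-4) = (3 + h)*(-1/4) = -3/4 - h/4)
(101 + T(X(5*3 - 4, -3), -12))**2 = (101 + (-3/4 - 1/4*0))**2 = (101 + (-3/4 + 0))**2 = (101 - 3/4)**2 = (401/4)**2 = 160801/16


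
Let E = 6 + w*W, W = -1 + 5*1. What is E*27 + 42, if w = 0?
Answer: 204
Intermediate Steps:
W = 4 (W = -1 + 5 = 4)
E = 6 (E = 6 + 0*4 = 6 + 0 = 6)
E*27 + 42 = 6*27 + 42 = 162 + 42 = 204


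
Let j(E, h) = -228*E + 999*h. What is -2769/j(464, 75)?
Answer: 923/10289 ≈ 0.089707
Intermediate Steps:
-2769/j(464, 75) = -2769/(-228*464 + 999*75) = -2769/(-105792 + 74925) = -2769/(-30867) = -2769*(-1/30867) = 923/10289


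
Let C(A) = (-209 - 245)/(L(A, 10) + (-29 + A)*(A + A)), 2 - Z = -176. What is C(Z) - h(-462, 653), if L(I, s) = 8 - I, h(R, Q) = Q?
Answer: -17263588/26437 ≈ -653.01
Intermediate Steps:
Z = 178 (Z = 2 - 1*(-176) = 2 + 176 = 178)
C(A) = -454/(8 - A + 2*A*(-29 + A)) (C(A) = (-209 - 245)/((8 - A) + (-29 + A)*(A + A)) = -454/((8 - A) + (-29 + A)*(2*A)) = -454/((8 - A) + 2*A*(-29 + A)) = -454/(8 - A + 2*A*(-29 + A)))
C(Z) - h(-462, 653) = -454/(8 - 59*178 + 2*178²) - 1*653 = -454/(8 - 10502 + 2*31684) - 653 = -454/(8 - 10502 + 63368) - 653 = -454/52874 - 653 = -454*1/52874 - 653 = -227/26437 - 653 = -17263588/26437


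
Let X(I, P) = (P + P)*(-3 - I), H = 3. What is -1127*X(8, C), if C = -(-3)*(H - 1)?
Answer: 148764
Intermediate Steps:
C = 6 (C = -(-3)*(3 - 1) = -(-3)*2 = -1*(-6) = 6)
X(I, P) = 2*P*(-3 - I) (X(I, P) = (2*P)*(-3 - I) = 2*P*(-3 - I))
-1127*X(8, C) = -(-2254)*6*(3 + 8) = -(-2254)*6*11 = -1127*(-132) = 148764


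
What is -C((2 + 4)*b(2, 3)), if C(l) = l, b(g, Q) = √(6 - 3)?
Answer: -6*√3 ≈ -10.392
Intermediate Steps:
b(g, Q) = √3
-C((2 + 4)*b(2, 3)) = -(2 + 4)*√3 = -6*√3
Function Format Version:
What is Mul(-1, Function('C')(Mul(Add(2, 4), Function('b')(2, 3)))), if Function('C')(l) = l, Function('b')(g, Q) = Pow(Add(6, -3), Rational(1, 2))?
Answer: Mul(-6, Pow(3, Rational(1, 2))) ≈ -10.392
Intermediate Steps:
Function('b')(g, Q) = Pow(3, Rational(1, 2))
Mul(-1, Function('C')(Mul(Add(2, 4), Function('b')(2, 3)))) = Mul(-1, Mul(Add(2, 4), Pow(3, Rational(1, 2)))) = Mul(-1, Mul(6, Pow(3, Rational(1, 2)))) = Mul(-6, Pow(3, Rational(1, 2)))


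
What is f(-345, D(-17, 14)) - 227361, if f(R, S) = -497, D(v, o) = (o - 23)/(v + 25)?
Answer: -227858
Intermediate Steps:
D(v, o) = (-23 + o)/(25 + v)
f(-345, D(-17, 14)) - 227361 = -497 - 227361 = -227858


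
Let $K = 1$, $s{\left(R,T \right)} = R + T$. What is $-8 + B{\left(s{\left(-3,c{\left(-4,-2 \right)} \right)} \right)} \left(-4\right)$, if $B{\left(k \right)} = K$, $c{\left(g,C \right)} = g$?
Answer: $-12$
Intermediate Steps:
$B{\left(k \right)} = 1$
$-8 + B{\left(s{\left(-3,c{\left(-4,-2 \right)} \right)} \right)} \left(-4\right) = -8 + 1 \left(-4\right) = -8 - 4 = -12$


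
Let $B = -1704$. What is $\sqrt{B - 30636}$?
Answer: $14 i \sqrt{165} \approx 179.83 i$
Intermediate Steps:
$\sqrt{B - 30636} = \sqrt{-1704 - 30636} = \sqrt{-32340} = 14 i \sqrt{165}$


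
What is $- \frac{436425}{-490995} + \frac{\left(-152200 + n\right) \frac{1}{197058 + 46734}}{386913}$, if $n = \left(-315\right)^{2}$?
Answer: $\frac{304935754743605}{343064731627152} \approx 0.88886$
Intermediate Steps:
$n = 99225$
$- \frac{436425}{-490995} + \frac{\left(-152200 + n\right) \frac{1}{197058 + 46734}}{386913} = - \frac{436425}{-490995} + \frac{\left(-152200 + 99225\right) \frac{1}{197058 + 46734}}{386913} = \left(-436425\right) \left(- \frac{1}{490995}\right) + - \frac{52975}{243792} \cdot \frac{1}{386913} = \frac{29095}{32733} + \left(-52975\right) \frac{1}{243792} \cdot \frac{1}{386913} = \frac{29095}{32733} - \frac{52975}{94326294096} = \frac{304935754743605}{343064731627152}$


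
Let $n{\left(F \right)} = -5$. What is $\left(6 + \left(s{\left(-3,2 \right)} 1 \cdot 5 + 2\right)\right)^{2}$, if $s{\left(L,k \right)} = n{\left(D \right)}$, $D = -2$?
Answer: $289$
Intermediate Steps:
$s{\left(L,k \right)} = -5$
$\left(6 + \left(s{\left(-3,2 \right)} 1 \cdot 5 + 2\right)\right)^{2} = \left(6 + \left(\left(-5\right) 1 \cdot 5 + 2\right)\right)^{2} = \left(6 + \left(\left(-5\right) 5 + 2\right)\right)^{2} = \left(6 + \left(-25 + 2\right)\right)^{2} = \left(6 - 23\right)^{2} = \left(-17\right)^{2} = 289$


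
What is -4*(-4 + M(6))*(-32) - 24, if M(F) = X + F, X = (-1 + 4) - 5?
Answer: -24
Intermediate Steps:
X = -2 (X = 3 - 5 = -2)
M(F) = -2 + F
-4*(-4 + M(6))*(-32) - 24 = -4*(-4 + (-2 + 6))*(-32) - 24 = -4*(-4 + 4)*(-32) - 24 = -4*0*(-32) - 24 = 0*(-32) - 24 = 0 - 24 = -24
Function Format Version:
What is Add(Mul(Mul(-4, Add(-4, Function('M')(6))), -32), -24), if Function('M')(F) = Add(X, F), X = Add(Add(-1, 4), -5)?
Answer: -24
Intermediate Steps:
X = -2 (X = Add(3, -5) = -2)
Function('M')(F) = Add(-2, F)
Add(Mul(Mul(-4, Add(-4, Function('M')(6))), -32), -24) = Add(Mul(Mul(-4, Add(-4, Add(-2, 6))), -32), -24) = Add(Mul(Mul(-4, Add(-4, 4)), -32), -24) = Add(Mul(Mul(-4, 0), -32), -24) = Add(Mul(0, -32), -24) = Add(0, -24) = -24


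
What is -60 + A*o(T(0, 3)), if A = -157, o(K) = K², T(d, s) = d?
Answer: -60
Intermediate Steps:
-60 + A*o(T(0, 3)) = -60 - 157*0² = -60 - 157*0 = -60 + 0 = -60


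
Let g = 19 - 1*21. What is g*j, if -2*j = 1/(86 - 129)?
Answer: -1/43 ≈ -0.023256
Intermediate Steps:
j = 1/86 (j = -1/(2*(86 - 129)) = -½/(-43) = -½*(-1/43) = 1/86 ≈ 0.011628)
g = -2 (g = 19 - 21 = -2)
g*j = -2*1/86 = -1/43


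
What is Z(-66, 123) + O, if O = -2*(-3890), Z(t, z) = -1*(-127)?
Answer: 7907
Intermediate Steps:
Z(t, z) = 127
O = 7780
Z(-66, 123) + O = 127 + 7780 = 7907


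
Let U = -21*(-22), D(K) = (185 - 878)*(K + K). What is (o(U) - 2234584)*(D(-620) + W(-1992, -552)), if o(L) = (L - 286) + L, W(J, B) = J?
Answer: -1915224456288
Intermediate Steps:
D(K) = -1386*K
U = 462
o(L) = -286 + 2*L (o(L) = (-286 + L) + L = -286 + 2*L)
(o(U) - 2234584)*(D(-620) + W(-1992, -552)) = ((-286 + 2*462) - 2234584)*(-1386*(-620) - 1992) = ((-286 + 924) - 2234584)*(859320 - 1992) = (638 - 2234584)*857328 = -2233946*857328 = -1915224456288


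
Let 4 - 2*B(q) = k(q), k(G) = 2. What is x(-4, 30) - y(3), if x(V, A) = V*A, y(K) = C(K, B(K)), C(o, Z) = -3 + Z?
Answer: -118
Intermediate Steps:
B(q) = 1 (B(q) = 2 - 1/2*2 = 2 - 1 = 1)
y(K) = -2 (y(K) = -3 + 1 = -2)
x(V, A) = A*V
x(-4, 30) - y(3) = 30*(-4) - 1*(-2) = -120 + 2 = -118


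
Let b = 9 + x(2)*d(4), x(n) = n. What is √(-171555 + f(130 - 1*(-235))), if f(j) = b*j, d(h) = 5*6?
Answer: I*√146370 ≈ 382.58*I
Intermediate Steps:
d(h) = 30
b = 69 (b = 9 + 2*30 = 9 + 60 = 69)
f(j) = 69*j
√(-171555 + f(130 - 1*(-235))) = √(-171555 + 69*(130 - 1*(-235))) = √(-171555 + 69*(130 + 235)) = √(-171555 + 69*365) = √(-171555 + 25185) = √(-146370) = I*√146370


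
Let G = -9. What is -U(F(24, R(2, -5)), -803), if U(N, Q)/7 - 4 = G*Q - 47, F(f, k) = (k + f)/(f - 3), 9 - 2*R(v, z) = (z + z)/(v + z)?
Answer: -50288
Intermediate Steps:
R(v, z) = 9/2 - z/(v + z) (R(v, z) = 9/2 - (z + z)/(2*(v + z)) = 9/2 - 2*z/(2*(v + z)) = 9/2 - z/(v + z))
F(f, k) = (f + k)/(-3 + f)
U(N, Q) = -301 - 63*Q (U(N, Q) = 28 + 7*(-9*Q - 47) = 28 + 7*(-47 - 9*Q) = 28 + (-329 - 63*Q) = -301 - 63*Q)
-U(F(24, R(2, -5)), -803) = -(-301 - 63*(-803)) = -(-301 + 50589) = -1*50288 = -50288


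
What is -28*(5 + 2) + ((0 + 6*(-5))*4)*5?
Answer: -796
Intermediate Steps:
-28*(5 + 2) + ((0 + 6*(-5))*4)*5 = -28*7 + ((0 - 30)*4)*5 = -196 - 30*4*5 = -196 - 120*5 = -196 - 600 = -796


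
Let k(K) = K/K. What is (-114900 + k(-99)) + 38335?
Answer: -76564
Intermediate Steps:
k(K) = 1
(-114900 + k(-99)) + 38335 = (-114900 + 1) + 38335 = -114899 + 38335 = -76564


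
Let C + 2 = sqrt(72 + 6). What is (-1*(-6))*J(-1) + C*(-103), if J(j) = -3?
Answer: 188 - 103*sqrt(78) ≈ -721.67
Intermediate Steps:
C = -2 + sqrt(78) (C = -2 + sqrt(72 + 6) = -2 + sqrt(78) ≈ 6.8318)
(-1*(-6))*J(-1) + C*(-103) = -1*(-6)*(-3) + (-2 + sqrt(78))*(-103) = 6*(-3) + (206 - 103*sqrt(78)) = -18 + (206 - 103*sqrt(78)) = 188 - 103*sqrt(78)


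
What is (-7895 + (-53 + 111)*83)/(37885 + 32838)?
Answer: -3081/70723 ≈ -0.043564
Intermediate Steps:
(-7895 + (-53 + 111)*83)/(37885 + 32838) = (-7895 + 58*83)/70723 = (-7895 + 4814)*(1/70723) = -3081*1/70723 = -3081/70723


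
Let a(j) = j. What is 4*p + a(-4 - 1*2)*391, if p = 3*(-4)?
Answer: -2394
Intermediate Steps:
p = -12
4*p + a(-4 - 1*2)*391 = 4*(-12) + (-4 - 1*2)*391 = -48 + (-4 - 2)*391 = -48 - 6*391 = -48 - 2346 = -2394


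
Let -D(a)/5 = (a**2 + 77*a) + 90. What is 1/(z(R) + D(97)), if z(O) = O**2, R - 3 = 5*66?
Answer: 1/26049 ≈ 3.8389e-5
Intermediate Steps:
R = 333 (R = 3 + 5*66 = 3 + 330 = 333)
D(a) = -450 - 385*a - 5*a**2 (D(a) = -5*((a**2 + 77*a) + 90) = -5*(90 + a**2 + 77*a) = -450 - 385*a - 5*a**2)
1/(z(R) + D(97)) = 1/(333**2 + (-450 - 385*97 - 5*97**2)) = 1/(110889 + (-450 - 37345 - 5*9409)) = 1/(110889 + (-450 - 37345 - 47045)) = 1/(110889 - 84840) = 1/26049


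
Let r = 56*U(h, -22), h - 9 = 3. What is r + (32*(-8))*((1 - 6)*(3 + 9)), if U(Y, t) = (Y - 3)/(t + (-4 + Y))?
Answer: 15324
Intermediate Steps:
h = 12 (h = 9 + 3 = 12)
U(Y, t) = (-3 + Y)/(-4 + Y + t)
r = -36 (r = 56*((-3 + 12)/(-4 + 12 - 22)) = 56*(9/(-14)) = 56*(-1/14*9) = 56*(-9/14) = -36)
r + (32*(-8))*((1 - 6)*(3 + 9)) = -36 + (32*(-8))*((1 - 6)*(3 + 9)) = -36 - (-1280)*12 = -36 - 256*(-60) = -36 + 15360 = 15324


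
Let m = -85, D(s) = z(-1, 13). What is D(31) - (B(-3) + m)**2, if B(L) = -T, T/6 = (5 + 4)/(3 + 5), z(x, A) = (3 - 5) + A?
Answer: -134513/16 ≈ -8407.1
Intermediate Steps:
z(x, A) = -2 + A
D(s) = 11 (D(s) = -2 + 13 = 11)
T = 27/4 (T = 6*((5 + 4)/(3 + 5)) = 6*(9/8) = 27/4 ≈ 6.7500)
B(L) = -27/4 (B(L) = -1*27/4 = -27/4)
D(31) - (B(-3) + m)**2 = 11 - (-27/4 - 85)**2 = 11 - (-367/4)**2 = 11 - 1*134689/16 = 11 - 134689/16 = -134513/16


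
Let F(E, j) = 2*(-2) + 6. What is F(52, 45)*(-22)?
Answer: -44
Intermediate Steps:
F(E, j) = 2 (F(E, j) = -4 + 6 = 2)
F(52, 45)*(-22) = 2*(-22) = -44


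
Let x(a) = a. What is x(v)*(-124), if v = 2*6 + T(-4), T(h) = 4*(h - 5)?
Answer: 2976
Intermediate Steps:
T(h) = -20 + 4*h (T(h) = 4*(-5 + h) = -20 + 4*h)
v = -24 (v = 2*6 + (-20 + 4*(-4)) = 12 + (-20 - 16) = 12 - 36 = -24)
x(v)*(-124) = -24*(-124) = 2976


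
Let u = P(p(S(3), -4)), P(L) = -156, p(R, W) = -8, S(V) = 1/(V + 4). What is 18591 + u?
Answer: 18435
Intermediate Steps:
S(V) = 1/(4 + V)
u = -156
18591 + u = 18591 - 156 = 18435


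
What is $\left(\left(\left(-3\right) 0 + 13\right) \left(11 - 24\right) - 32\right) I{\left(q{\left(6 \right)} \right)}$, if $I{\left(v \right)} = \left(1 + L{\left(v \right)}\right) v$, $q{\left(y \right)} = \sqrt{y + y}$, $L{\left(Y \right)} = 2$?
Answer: $- 1206 \sqrt{3} \approx -2088.9$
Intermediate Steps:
$q{\left(y \right)} = \sqrt{2} \sqrt{y}$ ($q{\left(y \right)} = \sqrt{2 y} = \sqrt{2} \sqrt{y}$)
$I{\left(v \right)} = 3 v$ ($I{\left(v \right)} = \left(1 + 2\right) v = 3 v$)
$\left(\left(\left(-3\right) 0 + 13\right) \left(11 - 24\right) - 32\right) I{\left(q{\left(6 \right)} \right)} = \left(\left(\left(-3\right) 0 + 13\right) \left(11 - 24\right) - 32\right) 3 \sqrt{2} \sqrt{6} = \left(\left(0 + 13\right) \left(-13\right) - 32\right) 3 \cdot 2 \sqrt{3} = \left(13 \left(-13\right) - 32\right) 6 \sqrt{3} = \left(-169 - 32\right) 6 \sqrt{3} = - 201 \cdot 6 \sqrt{3} = - 1206 \sqrt{3}$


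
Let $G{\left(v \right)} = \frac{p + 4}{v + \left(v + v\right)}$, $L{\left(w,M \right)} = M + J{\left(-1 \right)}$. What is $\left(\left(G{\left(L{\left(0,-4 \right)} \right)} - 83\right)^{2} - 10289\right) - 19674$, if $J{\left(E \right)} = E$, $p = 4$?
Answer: $- \frac{5171666}{225} \approx -22985.0$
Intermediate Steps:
$L{\left(w,M \right)} = -1 + M$ ($L{\left(w,M \right)} = M - 1 = -1 + M$)
$G{\left(v \right)} = \frac{8}{3 v}$ ($G{\left(v \right)} = \frac{4 + 4}{v + \left(v + v\right)} = \frac{8}{v + 2 v} = \frac{8}{3 v}$)
$\left(\left(G{\left(L{\left(0,-4 \right)} \right)} - 83\right)^{2} - 10289\right) - 19674 = \left(\left(\frac{8}{3 \left(-1 - 4\right)} - 83\right)^{2} - 10289\right) - 19674 = \left(\left(\frac{8}{3 \left(-5\right)} - 83\right)^{2} - 10289\right) - 19674 = \left(\left(\frac{8}{3} \left(- \frac{1}{5}\right) - 83\right)^{2} - 10289\right) - 19674 = \left(\left(- \frac{8}{15} - 83\right)^{2} - 10289\right) - 19674 = \left(\left(- \frac{1253}{15}\right)^{2} - 10289\right) - 19674 = \left(\frac{1570009}{225} - 10289\right) - 19674 = - \frac{745016}{225} - 19674 = - \frac{5171666}{225}$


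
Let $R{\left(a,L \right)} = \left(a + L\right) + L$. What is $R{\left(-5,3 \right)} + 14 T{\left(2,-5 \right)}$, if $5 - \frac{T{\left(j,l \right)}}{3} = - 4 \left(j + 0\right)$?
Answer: $547$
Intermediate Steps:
$T{\left(j,l \right)} = 15 + 12 j$ ($T{\left(j,l \right)} = 15 - 3 \left(- 4 \left(j + 0\right)\right) = 15 - 3 \left(- 4 j\right) = 15 + 12 j$)
$R{\left(a,L \right)} = a + 2 L$ ($R{\left(a,L \right)} = \left(L + a\right) + L = a + 2 L$)
$R{\left(-5,3 \right)} + 14 T{\left(2,-5 \right)} = \left(-5 + 2 \cdot 3\right) + 14 \left(15 + 12 \cdot 2\right) = \left(-5 + 6\right) + 14 \left(15 + 24\right) = 1 + 14 \cdot 39 = 1 + 546 = 547$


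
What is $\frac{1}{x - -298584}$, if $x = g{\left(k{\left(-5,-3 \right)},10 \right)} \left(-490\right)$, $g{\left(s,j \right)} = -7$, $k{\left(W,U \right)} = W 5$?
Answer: $\frac{1}{302014} \approx 3.3111 \cdot 10^{-6}$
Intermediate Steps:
$k{\left(W,U \right)} = 5 W$
$x = 3430$ ($x = \left(-7\right) \left(-490\right) = 3430$)
$\frac{1}{x - -298584} = \frac{1}{3430 - -298584} = \frac{1}{3430 + 298584} = \frac{1}{302014}$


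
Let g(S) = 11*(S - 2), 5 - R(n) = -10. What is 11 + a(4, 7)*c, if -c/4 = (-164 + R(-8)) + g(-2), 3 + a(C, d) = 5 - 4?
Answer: -1533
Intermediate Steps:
R(n) = 15 (R(n) = 5 - 1*(-10) = 5 + 10 = 15)
a(C, d) = -2 (a(C, d) = -3 + (5 - 4) = -3 + 1 = -2)
g(S) = -22 + 11*S (g(S) = 11*(-2 + S) = -22 + 11*S)
c = 772 (c = -4*((-164 + 15) + (-22 + 11*(-2))) = -4*(-149 + (-22 - 22)) = -4*(-149 - 44) = -4*(-193) = 772)
11 + a(4, 7)*c = 11 - 2*772 = 11 - 1544 = -1533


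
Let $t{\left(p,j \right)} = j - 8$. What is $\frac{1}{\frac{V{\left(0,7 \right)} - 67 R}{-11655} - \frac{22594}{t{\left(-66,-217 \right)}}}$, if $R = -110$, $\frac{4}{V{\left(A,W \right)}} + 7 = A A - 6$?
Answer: $\frac{757575}{75594968} \approx 0.010022$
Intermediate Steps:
$V{\left(A,W \right)} = \frac{4}{-13 + A^{2}}$ ($V{\left(A,W \right)} = \frac{4}{-7 + \left(A A - 6\right)} = \frac{4}{-7 + \left(A^{2} - 6\right)} = \frac{4}{-7 + \left(-6 + A^{2}\right)} = \frac{4}{-13 + A^{2}}$)
$t{\left(p,j \right)} = -8 + j$
$\frac{1}{\frac{V{\left(0,7 \right)} - 67 R}{-11655} - \frac{22594}{t{\left(-66,-217 \right)}}} = \frac{1}{\frac{\frac{4}{-13 + 0^{2}} - -7370}{-11655} - \frac{22594}{-8 - 217}} = \frac{1}{\left(\frac{4}{-13 + 0} + 7370\right) \left(- \frac{1}{11655}\right) - \frac{22594}{-225}} = \frac{1}{\left(\frac{4}{-13} + 7370\right) \left(- \frac{1}{11655}\right) - - \frac{22594}{225}} = \frac{1}{\left(4 \left(- \frac{1}{13}\right) + 7370\right) \left(- \frac{1}{11655}\right) + \frac{22594}{225}} = \frac{1}{\left(- \frac{4}{13} + 7370\right) \left(- \frac{1}{11655}\right) + \frac{22594}{225}} = \frac{1}{\frac{95806}{13} \left(- \frac{1}{11655}\right) + \frac{22594}{225}} = \frac{1}{- \frac{95806}{151515} + \frac{22594}{225}} = \frac{1}{\frac{75594968}{757575}} = \frac{757575}{75594968}$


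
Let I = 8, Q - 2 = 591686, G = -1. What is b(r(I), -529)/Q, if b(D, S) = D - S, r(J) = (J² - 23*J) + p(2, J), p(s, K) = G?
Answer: 51/73961 ≈ 0.00068955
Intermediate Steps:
p(s, K) = -1
Q = 591688 (Q = 2 + 591686 = 591688)
r(J) = -1 + J² - 23*J (r(J) = (J² - 23*J) - 1 = -1 + J² - 23*J)
b(r(I), -529)/Q = ((-1 + 8² - 23*8) - 1*(-529))/591688 = ((-1 + 64 - 184) + 529)*(1/591688) = (-121 + 529)*(1/591688) = 408*(1/591688) = 51/73961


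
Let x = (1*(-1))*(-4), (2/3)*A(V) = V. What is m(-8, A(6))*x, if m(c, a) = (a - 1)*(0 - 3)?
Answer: -96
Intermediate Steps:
A(V) = 3*V/2
x = 4 (x = -1*(-4) = 4)
m(c, a) = 3 - 3*a (m(c, a) = (-1 + a)*(-3) = 3 - 3*a)
m(-8, A(6))*x = (3 - 9*6/2)*4 = (3 - 3*9)*4 = (3 - 27)*4 = -24*4 = -96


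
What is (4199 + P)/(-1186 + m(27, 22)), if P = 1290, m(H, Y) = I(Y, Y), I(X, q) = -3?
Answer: -5489/1189 ≈ -4.6165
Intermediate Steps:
m(H, Y) = -3
(4199 + P)/(-1186 + m(27, 22)) = (4199 + 1290)/(-1186 - 3) = 5489/(-1189) = 5489*(-1/1189) = -5489/1189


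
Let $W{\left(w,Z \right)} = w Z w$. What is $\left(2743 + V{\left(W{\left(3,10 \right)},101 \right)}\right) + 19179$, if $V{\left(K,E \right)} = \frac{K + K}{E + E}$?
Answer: $\frac{2214212}{101} \approx 21923.0$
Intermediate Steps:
$W{\left(w,Z \right)} = Z w^{2}$ ($W{\left(w,Z \right)} = Z w w = Z w^{2}$)
$V{\left(K,E \right)} = \frac{K}{E}$ ($V{\left(K,E \right)} = \frac{2 K}{2 E} = 2 K \frac{1}{2 E} = \frac{K}{E}$)
$\left(2743 + V{\left(W{\left(3,10 \right)},101 \right)}\right) + 19179 = \left(2743 + \frac{10 \cdot 3^{2}}{101}\right) + 19179 = \left(2743 + 10 \cdot 9 \cdot \frac{1}{101}\right) + 19179 = \left(2743 + 90 \cdot \frac{1}{101}\right) + 19179 = \left(2743 + \frac{90}{101}\right) + 19179 = \frac{277133}{101} + 19179 = \frac{2214212}{101}$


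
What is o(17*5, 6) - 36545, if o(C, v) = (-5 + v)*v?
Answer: -36539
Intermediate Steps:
o(C, v) = v*(-5 + v)
o(17*5, 6) - 36545 = 6*(-5 + 6) - 36545 = 6*1 - 36545 = 6 - 36545 = -36539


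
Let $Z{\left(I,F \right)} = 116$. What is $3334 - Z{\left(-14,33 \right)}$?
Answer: $3218$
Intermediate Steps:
$3334 - Z{\left(-14,33 \right)} = 3334 - 116 = 3218$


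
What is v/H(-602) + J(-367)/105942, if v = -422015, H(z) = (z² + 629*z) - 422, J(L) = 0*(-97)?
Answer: 38365/1516 ≈ 25.307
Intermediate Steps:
J(L) = 0
H(z) = -422 + z² + 629*z
v/H(-602) + J(-367)/105942 = -422015/(-422 + (-602)² + 629*(-602)) + 0/105942 = -422015/(-422 + 362404 - 378658) + 0*(1/105942) = -422015/(-16676) + 0 = -422015*(-1/16676) + 0 = 38365/1516 + 0 = 38365/1516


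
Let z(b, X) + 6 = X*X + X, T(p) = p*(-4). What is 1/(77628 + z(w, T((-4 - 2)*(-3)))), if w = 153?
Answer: 1/82734 ≈ 1.2087e-5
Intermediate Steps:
T(p) = -4*p
z(b, X) = -6 + X + X² (z(b, X) = -6 + (X*X + X) = -6 + (X² + X) = -6 + (X + X²) = -6 + X + X²)
1/(77628 + z(w, T((-4 - 2)*(-3)))) = 1/(77628 + (-6 - 4*(-4 - 2)*(-3) + (-4*(-4 - 2)*(-3))²)) = 1/(77628 + (-6 - (-24)*(-3) + (-(-24)*(-3))²)) = 1/(77628 + (-6 - 4*18 + (-4*18)²)) = 1/(77628 + (-6 - 72 + (-72)²)) = 1/(77628 + (-6 - 72 + 5184)) = 1/(77628 + 5106) = 1/82734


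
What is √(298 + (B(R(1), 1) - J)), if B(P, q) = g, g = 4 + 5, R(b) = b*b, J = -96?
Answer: √403 ≈ 20.075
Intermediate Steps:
R(b) = b²
g = 9
B(P, q) = 9
√(298 + (B(R(1), 1) - J)) = √(298 + (9 - 1*(-96))) = √(298 + (9 + 96)) = √(298 + 105) = √403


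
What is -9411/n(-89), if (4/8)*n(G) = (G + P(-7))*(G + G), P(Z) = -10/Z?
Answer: -65877/218228 ≈ -0.30187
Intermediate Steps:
n(G) = 4*G*(10/7 + G) (n(G) = 2*((G - 10/(-7))*(G + G)) = 2*((G - 10*(-⅐))*(2*G)) = 2*((G + 10/7)*(2*G)) = 2*((10/7 + G)*(2*G)) = 2*(2*G*(10/7 + G)) = 4*G*(10/7 + G))
-9411/n(-89) = -9411*(-7/(356*(10 + 7*(-89)))) = -9411*(-7/(356*(10 - 623))) = -9411/((4/7)*(-89)*(-613)) = -9411/218228/7 = -9411*7/218228 = -65877/218228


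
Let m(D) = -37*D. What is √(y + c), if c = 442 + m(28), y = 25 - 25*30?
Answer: I*√1319 ≈ 36.318*I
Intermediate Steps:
y = -725 (y = 25 - 750 = -725)
c = -594 (c = 442 - 37*28 = 442 - 1036 = -594)
√(y + c) = √(-725 - 594) = √(-1319) = I*√1319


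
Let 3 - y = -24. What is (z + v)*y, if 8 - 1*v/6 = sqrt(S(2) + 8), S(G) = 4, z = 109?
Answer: 4239 - 324*sqrt(3) ≈ 3677.8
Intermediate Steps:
y = 27 (y = 3 - 1*(-24) = 3 + 24 = 27)
v = 48 - 12*sqrt(3) (v = 48 - 6*sqrt(4 + 8) = 48 - 12*sqrt(3) ≈ 27.215)
(z + v)*y = (109 + (48 - 12*sqrt(3)))*27 = (157 - 12*sqrt(3))*27 = 4239 - 324*sqrt(3)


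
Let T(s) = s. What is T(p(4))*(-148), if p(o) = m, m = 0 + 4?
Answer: -592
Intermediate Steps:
m = 4
p(o) = 4
T(p(4))*(-148) = 4*(-148) = -592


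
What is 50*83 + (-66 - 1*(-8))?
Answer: 4092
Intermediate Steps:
50*83 + (-66 - 1*(-8)) = 4150 + (-66 + 8) = 4150 - 58 = 4092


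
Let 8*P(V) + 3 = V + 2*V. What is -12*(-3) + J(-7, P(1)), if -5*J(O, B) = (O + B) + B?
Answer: 187/5 ≈ 37.400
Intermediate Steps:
P(V) = -3/8 + 3*V/8 (P(V) = -3/8 + (V + 2*V)/8 = -3/8 + (3*V)/8 = -3/8 + 3*V/8)
J(O, B) = -2*B/5 - O/5 (J(O, B) = -((O + B) + B)/5 = -((B + O) + B)/5 = -(O + 2*B)/5 = -2*B/5 - O/5)
-12*(-3) + J(-7, P(1)) = -12*(-3) + (-2*(-3/8 + (3/8)*1)/5 - 1/5*(-7)) = 36 + (-2*(-3/8 + 3/8)/5 + 7/5) = 36 + (-2/5*0 + 7/5) = 36 + (0 + 7/5) = 36 + 7/5 = 187/5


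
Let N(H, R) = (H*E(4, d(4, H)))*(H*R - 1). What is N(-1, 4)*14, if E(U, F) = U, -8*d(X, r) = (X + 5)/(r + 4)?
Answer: 280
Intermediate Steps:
d(X, r) = -(5 + X)/(8*(4 + r)) (d(X, r) = -(X + 5)/(8*(r + 4)) = -(5 + X)/(8*(4 + r)))
N(H, R) = 4*H*(-1 + H*R) (N(H, R) = (H*4)*(H*R - 1) = (4*H)*(-1 + H*R) = 4*H*(-1 + H*R))
N(-1, 4)*14 = (4*(-1)*(-1 - 1*4))*14 = (4*(-1)*(-1 - 4))*14 = (4*(-1)*(-5))*14 = 20*14 = 280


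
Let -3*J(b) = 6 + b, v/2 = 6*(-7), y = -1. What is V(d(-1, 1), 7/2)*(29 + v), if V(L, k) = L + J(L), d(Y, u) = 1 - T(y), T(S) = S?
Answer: 110/3 ≈ 36.667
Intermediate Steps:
v = -84 (v = 2*(6*(-7)) = 2*(-42) = -84)
d(Y, u) = 2 (d(Y, u) = 1 - 1*(-1) = 1 + 1 = 2)
J(b) = -2 - b/3 (J(b) = -(6 + b)/3 = -2 - b/3)
V(L, k) = -2 + 2*L/3 (V(L, k) = L + (-2 - L/3) = -2 + 2*L/3)
V(d(-1, 1), 7/2)*(29 + v) = (-2 + (⅔)*2)*(29 - 84) = (-2 + 4/3)*(-55) = -⅔*(-55) = 110/3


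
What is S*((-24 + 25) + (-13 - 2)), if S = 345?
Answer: -4830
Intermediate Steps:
S*((-24 + 25) + (-13 - 2)) = 345*((-24 + 25) + (-13 - 2)) = 345*(1 - 15) = 345*(-14) = -4830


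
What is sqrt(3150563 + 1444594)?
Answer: 3*sqrt(510573) ≈ 2143.6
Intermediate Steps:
sqrt(3150563 + 1444594) = sqrt(4595157) = 3*sqrt(510573)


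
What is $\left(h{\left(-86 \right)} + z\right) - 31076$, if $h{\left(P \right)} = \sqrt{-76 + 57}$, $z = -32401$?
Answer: $-63477 + i \sqrt{19} \approx -63477.0 + 4.3589 i$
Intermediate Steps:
$h{\left(P \right)} = i \sqrt{19}$ ($h{\left(P \right)} = \sqrt{-19} = i \sqrt{19}$)
$\left(h{\left(-86 \right)} + z\right) - 31076 = \left(i \sqrt{19} - 32401\right) - 31076 = \left(-32401 + i \sqrt{19}\right) - 31076 = -63477 + i \sqrt{19}$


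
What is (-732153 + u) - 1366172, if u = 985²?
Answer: -1128100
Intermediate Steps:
u = 970225
(-732153 + u) - 1366172 = (-732153 + 970225) - 1366172 = 238072 - 1366172 = -1128100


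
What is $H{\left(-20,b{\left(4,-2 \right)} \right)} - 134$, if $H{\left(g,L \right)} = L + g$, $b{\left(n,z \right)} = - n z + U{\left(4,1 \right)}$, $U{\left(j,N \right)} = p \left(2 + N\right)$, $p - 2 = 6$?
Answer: $-122$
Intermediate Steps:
$p = 8$ ($p = 2 + 6 = 8$)
$U{\left(j,N \right)} = 16 + 8 N$ ($U{\left(j,N \right)} = 8 \left(2 + N\right) = 16 + 8 N$)
$b{\left(n,z \right)} = 24 - n z$ ($b{\left(n,z \right)} = - n z + \left(16 + 8 \cdot 1\right) = - n z + \left(16 + 8\right) = - n z + 24 = 24 - n z$)
$H{\left(-20,b{\left(4,-2 \right)} \right)} - 134 = \left(\left(24 - 4 \left(-2\right)\right) - 20\right) - 134 = \left(\left(24 + 8\right) - 20\right) - 134 = \left(32 - 20\right) - 134 = 12 - 134 = -122$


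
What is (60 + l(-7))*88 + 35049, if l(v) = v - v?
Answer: 40329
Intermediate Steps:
l(v) = 0
(60 + l(-7))*88 + 35049 = (60 + 0)*88 + 35049 = 60*88 + 35049 = 5280 + 35049 = 40329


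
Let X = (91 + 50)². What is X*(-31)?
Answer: -616311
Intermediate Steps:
X = 19881 (X = 141² = 19881)
X*(-31) = 19881*(-31) = -616311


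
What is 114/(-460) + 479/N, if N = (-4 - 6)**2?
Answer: 10447/2300 ≈ 4.5422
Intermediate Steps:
N = 100 (N = (-10)**2 = 100)
114/(-460) + 479/N = 114/(-460) + 479/100 = 114*(-1/460) + 479*(1/100) = -57/230 + 479/100 = 10447/2300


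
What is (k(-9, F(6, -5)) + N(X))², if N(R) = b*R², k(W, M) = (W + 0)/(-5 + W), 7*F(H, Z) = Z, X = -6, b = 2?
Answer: 1034289/196 ≈ 5277.0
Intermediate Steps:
F(H, Z) = Z/7
k(W, M) = W/(-5 + W)
N(R) = 2*R²
(k(-9, F(6, -5)) + N(X))² = (-9/(-5 - 9) + 2*(-6)²)² = (-9/(-14) + 2*36)² = (-9*(-1/14) + 72)² = (9/14 + 72)² = (1017/14)² = 1034289/196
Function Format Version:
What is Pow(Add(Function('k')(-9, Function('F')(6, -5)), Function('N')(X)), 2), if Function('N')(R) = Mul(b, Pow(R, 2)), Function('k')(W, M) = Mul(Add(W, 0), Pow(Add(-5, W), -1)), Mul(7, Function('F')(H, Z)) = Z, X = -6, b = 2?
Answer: Rational(1034289, 196) ≈ 5277.0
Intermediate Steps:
Function('F')(H, Z) = Mul(Rational(1, 7), Z)
Function('k')(W, M) = Mul(W, Pow(Add(-5, W), -1))
Function('N')(R) = Mul(2, Pow(R, 2))
Pow(Add(Function('k')(-9, Function('F')(6, -5)), Function('N')(X)), 2) = Pow(Add(Mul(-9, Pow(Add(-5, -9), -1)), Mul(2, Pow(-6, 2))), 2) = Pow(Add(Mul(-9, Pow(-14, -1)), Mul(2, 36)), 2) = Pow(Add(Mul(-9, Rational(-1, 14)), 72), 2) = Pow(Add(Rational(9, 14), 72), 2) = Pow(Rational(1017, 14), 2) = Rational(1034289, 196)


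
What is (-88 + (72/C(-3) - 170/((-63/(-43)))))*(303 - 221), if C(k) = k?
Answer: -1178012/63 ≈ -18699.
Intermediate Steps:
(-88 + (72/C(-3) - 170/((-63/(-43)))))*(303 - 221) = (-88 + (72/(-3) - 170/((-63/(-43)))))*(303 - 221) = (-88 + (72*(-⅓) - 170/((-63*(-1/43)))))*82 = (-88 + (-24 - 170/63/43))*82 = (-88 + (-24 - 170*43/63))*82 = (-88 + (-24 - 7310/63))*82 = (-88 - 8822/63)*82 = -14366/63*82 = -1178012/63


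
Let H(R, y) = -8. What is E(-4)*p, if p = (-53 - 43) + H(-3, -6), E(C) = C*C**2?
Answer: 6656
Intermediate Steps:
E(C) = C**3
p = -104 (p = (-53 - 43) - 8 = -96 - 8 = -104)
E(-4)*p = (-4)**3*(-104) = -64*(-104) = 6656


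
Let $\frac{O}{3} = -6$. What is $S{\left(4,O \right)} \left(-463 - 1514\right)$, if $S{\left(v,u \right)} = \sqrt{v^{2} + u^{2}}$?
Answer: $- 3954 \sqrt{85} \approx -36454.0$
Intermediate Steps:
$O = -18$ ($O = 3 \left(-6\right) = -18$)
$S{\left(v,u \right)} = \sqrt{u^{2} + v^{2}}$
$S{\left(4,O \right)} \left(-463 - 1514\right) = \sqrt{\left(-18\right)^{2} + 4^{2}} \left(-463 - 1514\right) = \sqrt{324 + 16} \left(-1977\right) = \sqrt{340} \left(-1977\right) = 2 \sqrt{85} \left(-1977\right) = - 3954 \sqrt{85}$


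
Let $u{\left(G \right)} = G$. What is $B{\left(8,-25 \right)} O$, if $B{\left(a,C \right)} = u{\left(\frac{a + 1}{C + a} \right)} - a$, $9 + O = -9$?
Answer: $\frac{2610}{17} \approx 153.53$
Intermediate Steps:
$O = -18$ ($O = -9 - 9 = -18$)
$B{\left(a,C \right)} = - a + \frac{1 + a}{C + a}$ ($B{\left(a,C \right)} = \frac{a + 1}{C + a} - a = \frac{1 + a}{C + a} - a = - a + \frac{1 + a}{C + a}$)
$B{\left(8,-25 \right)} O = \frac{1 + 8 - 8 \left(-25 + 8\right)}{-25 + 8} \left(-18\right) = \frac{1 + 8 - 8 \left(-17\right)}{-17} \left(-18\right) = - \frac{1 + 8 + 136}{17} \left(-18\right) = \left(- \frac{1}{17}\right) 145 \left(-18\right) = \left(- \frac{145}{17}\right) \left(-18\right) = \frac{2610}{17}$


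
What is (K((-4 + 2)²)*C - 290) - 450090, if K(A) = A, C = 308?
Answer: -449148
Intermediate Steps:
(K((-4 + 2)²)*C - 290) - 450090 = ((-4 + 2)²*308 - 290) - 450090 = ((-2)²*308 - 290) - 450090 = (4*308 - 290) - 450090 = (1232 - 290) - 450090 = 942 - 450090 = -449148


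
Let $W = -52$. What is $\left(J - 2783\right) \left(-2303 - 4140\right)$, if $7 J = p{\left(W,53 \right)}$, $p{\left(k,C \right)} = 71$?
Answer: $\frac{125058630}{7} \approx 1.7866 \cdot 10^{7}$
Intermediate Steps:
$J = \frac{71}{7}$ ($J = \frac{1}{7} \cdot 71 = \frac{71}{7} \approx 10.143$)
$\left(J - 2783\right) \left(-2303 - 4140\right) = \left(\frac{71}{7} - 2783\right) \left(-2303 - 4140\right) = \left(- \frac{19410}{7}\right) \left(-6443\right) = \frac{125058630}{7}$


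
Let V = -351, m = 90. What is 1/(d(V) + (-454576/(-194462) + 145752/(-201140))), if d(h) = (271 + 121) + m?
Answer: 4889260835/2364509996372 ≈ 0.0020678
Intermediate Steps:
d(h) = 482 (d(h) = (271 + 121) + 90 = 392 + 90 = 482)
1/(d(V) + (-454576/(-194462) + 145752/(-201140))) = 1/(482 + (-454576/(-194462) + 145752/(-201140))) = 1/(482 + (-454576*(-1/194462) + 145752*(-1/201140))) = 1/(482 + (227288/97231 - 36438/50285)) = 1/(482 + 7886273902/4889260835) = 1/(2364509996372/4889260835) = 4889260835/2364509996372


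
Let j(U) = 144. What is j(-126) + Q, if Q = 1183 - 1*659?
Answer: 668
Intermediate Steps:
Q = 524 (Q = 1183 - 659 = 524)
j(-126) + Q = 144 + 524 = 668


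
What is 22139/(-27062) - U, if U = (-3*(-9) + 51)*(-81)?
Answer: 170955577/27062 ≈ 6317.2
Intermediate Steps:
U = -6318 (U = (27 + 51)*(-81) = 78*(-81) = -6318)
22139/(-27062) - U = 22139/(-27062) - 1*(-6318) = 22139*(-1/27062) + 6318 = -22139/27062 + 6318 = 170955577/27062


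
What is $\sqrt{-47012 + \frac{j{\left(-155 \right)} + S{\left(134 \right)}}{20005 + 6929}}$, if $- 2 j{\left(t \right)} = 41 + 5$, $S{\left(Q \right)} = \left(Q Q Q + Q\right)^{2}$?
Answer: $\frac{\sqrt{34732290548478}}{402} \approx 14660.0$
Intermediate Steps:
$S{\left(Q \right)} = \left(Q + Q^{3}\right)^{2}$ ($S{\left(Q \right)} = \left(Q^{2} Q + Q\right)^{2} = \left(Q^{3} + Q\right)^{2} = \left(Q + Q^{3}\right)^{2}$)
$j{\left(t \right)} = -23$ ($j{\left(t \right)} = - \frac{41 + 5}{2} = \left(- \frac{1}{2}\right) 46 = -23$)
$\sqrt{-47012 + \frac{j{\left(-155 \right)} + S{\left(134 \right)}}{20005 + 6929}} = \sqrt{-47012 + \frac{-23 + 134^{2} \left(1 + 134^{2}\right)^{2}}{20005 + 6929}} = \sqrt{-47012 + \frac{-23 + 17956 \left(1 + 17956\right)^{2}}{26934}} = \sqrt{-47012 + \left(-23 + 17956 \cdot 17957^{2}\right) \frac{1}{26934}} = \sqrt{-47012 + \left(-23 + 17956 \cdot 322453849\right) \frac{1}{26934}} = \sqrt{-47012 + \left(-23 + 5789981312644\right) \frac{1}{26934}} = \sqrt{-47012 + 5789981312621 \cdot \frac{1}{26934}} = \sqrt{-47012 + \frac{5789981312621}{26934}} = \sqrt{\frac{5788715091413}{26934}} = \frac{\sqrt{34732290548478}}{402}$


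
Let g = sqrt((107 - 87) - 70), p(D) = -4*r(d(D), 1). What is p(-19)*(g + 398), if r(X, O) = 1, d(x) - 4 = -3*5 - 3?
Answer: -1592 - 20*I*sqrt(2) ≈ -1592.0 - 28.284*I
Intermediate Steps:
d(x) = -14 (d(x) = 4 + (-3*5 - 3) = 4 + (-15 - 3) = 4 - 18 = -14)
p(D) = -4 (p(D) = -4*1 = -4)
g = 5*I*sqrt(2) (g = sqrt(20 - 70) = sqrt(-50) = 5*I*sqrt(2) ≈ 7.0711*I)
p(-19)*(g + 398) = -4*(5*I*sqrt(2) + 398) = -4*(398 + 5*I*sqrt(2)) = -1592 - 20*I*sqrt(2)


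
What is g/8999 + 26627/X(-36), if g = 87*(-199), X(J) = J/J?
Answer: 239599060/8999 ≈ 26625.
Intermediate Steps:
X(J) = 1
g = -17313
g/8999 + 26627/X(-36) = -17313/8999 + 26627/1 = -17313*1/8999 + 26627*1 = -17313/8999 + 26627 = 239599060/8999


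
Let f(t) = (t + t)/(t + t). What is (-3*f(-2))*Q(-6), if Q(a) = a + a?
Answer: 36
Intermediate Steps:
Q(a) = 2*a
f(t) = 1 (f(t) = (2*t)/((2*t)) = (2*t)*(1/(2*t)) = 1)
(-3*f(-2))*Q(-6) = (-3*1)*(2*(-6)) = -3*(-12) = 36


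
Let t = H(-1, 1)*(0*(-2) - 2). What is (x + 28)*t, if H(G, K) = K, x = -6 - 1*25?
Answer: 6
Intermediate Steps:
x = -31 (x = -6 - 25 = -31)
t = -2 (t = 1*(0*(-2) - 2) = 1*(0 - 2) = 1*(-2) = -2)
(x + 28)*t = (-31 + 28)*(-2) = -3*(-2) = 6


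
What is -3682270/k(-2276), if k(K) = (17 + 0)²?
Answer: -3682270/289 ≈ -12741.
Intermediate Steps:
k(K) = 289 (k(K) = 17² = 289)
-3682270/k(-2276) = -3682270/289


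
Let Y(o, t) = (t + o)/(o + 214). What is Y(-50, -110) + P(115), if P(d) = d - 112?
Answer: 83/41 ≈ 2.0244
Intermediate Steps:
Y(o, t) = (o + t)/(214 + o)
P(d) = -112 + d
Y(-50, -110) + P(115) = (-50 - 110)/(214 - 50) + (-112 + 115) = -160/164 + 3 = (1/164)*(-160) + 3 = -40/41 + 3 = 83/41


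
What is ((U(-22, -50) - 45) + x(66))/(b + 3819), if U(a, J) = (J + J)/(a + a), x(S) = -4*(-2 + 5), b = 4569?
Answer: -301/46134 ≈ -0.0065245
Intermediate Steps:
x(S) = -12 (x(S) = -4*3 = -12)
U(a, J) = J/a (U(a, J) = (2*J)/((2*a)) = (2*J)*(1/(2*a)) = J/a)
((U(-22, -50) - 45) + x(66))/(b + 3819) = ((-50/(-22) - 45) - 12)/(4569 + 3819) = ((-50*(-1/22) - 45) - 12)/8388 = ((25/11 - 45) - 12)*(1/8388) = (-470/11 - 12)*(1/8388) = -602/11*1/8388 = -301/46134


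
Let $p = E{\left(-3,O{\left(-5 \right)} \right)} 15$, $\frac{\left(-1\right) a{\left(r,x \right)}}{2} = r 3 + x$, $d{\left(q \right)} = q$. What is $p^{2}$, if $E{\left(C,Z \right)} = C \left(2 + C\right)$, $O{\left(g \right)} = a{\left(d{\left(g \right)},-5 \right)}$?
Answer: $2025$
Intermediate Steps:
$a{\left(r,x \right)} = - 6 r - 2 x$ ($a{\left(r,x \right)} = - 2 \left(r 3 + x\right) = - 2 \left(3 r + x\right) = - 2 \left(x + 3 r\right) = - 6 r - 2 x$)
$O{\left(g \right)} = 10 - 6 g$ ($O{\left(g \right)} = - 6 g - -10 = - 6 g + 10 = 10 - 6 g$)
$p = 45$ ($p = - 3 \left(2 - 3\right) 15 = \left(-3\right) \left(-1\right) 15 = 3 \cdot 15 = 45$)
$p^{2} = 45^{2} = 2025$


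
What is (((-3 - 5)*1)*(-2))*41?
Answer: 656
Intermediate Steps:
(((-3 - 5)*1)*(-2))*41 = (-8*1*(-2))*41 = -8*(-2)*41 = 16*41 = 656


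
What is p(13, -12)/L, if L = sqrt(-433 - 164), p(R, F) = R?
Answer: -13*I*sqrt(597)/597 ≈ -0.53205*I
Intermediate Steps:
L = I*sqrt(597) (L = sqrt(-597) = I*sqrt(597) ≈ 24.434*I)
p(13, -12)/L = 13/((I*sqrt(597))) = 13*(-I*sqrt(597)/597) = -13*I*sqrt(597)/597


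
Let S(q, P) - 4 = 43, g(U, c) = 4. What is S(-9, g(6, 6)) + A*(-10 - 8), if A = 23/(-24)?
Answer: 257/4 ≈ 64.250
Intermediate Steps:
A = -23/24 (A = 23*(-1/24) = -23/24 ≈ -0.95833)
S(q, P) = 47 (S(q, P) = 4 + 43 = 47)
S(-9, g(6, 6)) + A*(-10 - 8) = 47 - 23*(-10 - 8)/24 = 47 - 23/24*(-18) = 47 + 69/4 = 257/4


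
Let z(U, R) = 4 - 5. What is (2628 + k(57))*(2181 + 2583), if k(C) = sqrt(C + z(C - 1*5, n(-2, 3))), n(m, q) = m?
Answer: 12519792 + 9528*sqrt(14) ≈ 1.2555e+7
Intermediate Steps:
z(U, R) = -1
k(C) = sqrt(-1 + C) (k(C) = sqrt(C - 1) = sqrt(-1 + C))
(2628 + k(57))*(2181 + 2583) = (2628 + sqrt(-1 + 57))*(2181 + 2583) = (2628 + sqrt(56))*4764 = (2628 + 2*sqrt(14))*4764 = 12519792 + 9528*sqrt(14)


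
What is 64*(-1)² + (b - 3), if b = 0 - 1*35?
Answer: 26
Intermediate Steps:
b = -35 (b = 0 - 35 = -35)
64*(-1)² + (b - 3) = 64*(-1)² + (-35 - 3) = 64*1 - 38 = 64 - 38 = 26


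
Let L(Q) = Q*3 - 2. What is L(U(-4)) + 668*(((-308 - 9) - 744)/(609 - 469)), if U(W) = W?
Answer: -177677/35 ≈ -5076.5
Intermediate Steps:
L(Q) = -2 + 3*Q (L(Q) = 3*Q - 2 = -2 + 3*Q)
L(U(-4)) + 668*(((-308 - 9) - 744)/(609 - 469)) = (-2 + 3*(-4)) + 668*(((-308 - 9) - 744)/(609 - 469)) = (-2 - 12) + 668*((-317 - 744)/140) = -14 + 668*(-1061*1/140) = -14 + 668*(-1061/140) = -14 - 177187/35 = -177677/35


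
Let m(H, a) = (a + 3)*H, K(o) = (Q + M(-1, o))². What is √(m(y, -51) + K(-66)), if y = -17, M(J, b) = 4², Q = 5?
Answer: √1257 ≈ 35.454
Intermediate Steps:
M(J, b) = 16
K(o) = 441 (K(o) = (5 + 16)² = 21² = 441)
m(H, a) = H*(3 + a) (m(H, a) = (3 + a)*H = H*(3 + a))
√(m(y, -51) + K(-66)) = √(-17*(3 - 51) + 441) = √(-17*(-48) + 441) = √(816 + 441) = √1257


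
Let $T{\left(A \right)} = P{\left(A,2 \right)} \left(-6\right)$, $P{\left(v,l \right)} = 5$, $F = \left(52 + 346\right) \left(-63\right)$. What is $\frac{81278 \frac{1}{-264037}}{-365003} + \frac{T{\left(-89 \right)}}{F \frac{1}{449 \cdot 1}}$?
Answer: $\frac{216360636674957}{402748187626869} \approx 0.53721$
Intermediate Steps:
$F = -25074$ ($F = 398 \left(-63\right) = -25074$)
$T{\left(A \right)} = -30$ ($T{\left(A \right)} = 5 \left(-6\right) = -30$)
$\frac{81278 \frac{1}{-264037}}{-365003} + \frac{T{\left(-89 \right)}}{F \frac{1}{449 \cdot 1}} = \frac{81278 \frac{1}{-264037}}{-365003} - \frac{30}{\left(-25074\right) \frac{1}{449 \cdot 1}} = 81278 \left(- \frac{1}{264037}\right) \left(- \frac{1}{365003}\right) - \frac{30}{\left(-25074\right) \frac{1}{449}} = \left(- \frac{81278}{264037}\right) \left(- \frac{1}{365003}\right) - \frac{30}{\left(-25074\right) \frac{1}{449}} = \frac{81278}{96374297111} - \frac{30}{- \frac{25074}{449}} = \frac{81278}{96374297111} - - \frac{2245}{4179} = \frac{81278}{96374297111} + \frac{2245}{4179} = \frac{216360636674957}{402748187626869}$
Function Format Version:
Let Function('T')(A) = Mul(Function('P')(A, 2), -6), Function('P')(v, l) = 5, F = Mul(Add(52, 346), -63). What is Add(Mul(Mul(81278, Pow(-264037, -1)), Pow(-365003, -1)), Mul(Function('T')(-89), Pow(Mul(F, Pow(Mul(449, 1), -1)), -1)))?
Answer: Rational(216360636674957, 402748187626869) ≈ 0.53721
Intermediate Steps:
F = -25074 (F = Mul(398, -63) = -25074)
Function('T')(A) = -30 (Function('T')(A) = Mul(5, -6) = -30)
Add(Mul(Mul(81278, Pow(-264037, -1)), Pow(-365003, -1)), Mul(Function('T')(-89), Pow(Mul(F, Pow(Mul(449, 1), -1)), -1))) = Add(Mul(Mul(81278, Pow(-264037, -1)), Pow(-365003, -1)), Mul(-30, Pow(Mul(-25074, Pow(Mul(449, 1), -1)), -1))) = Add(Mul(Mul(81278, Rational(-1, 264037)), Rational(-1, 365003)), Mul(-30, Pow(Mul(-25074, Pow(449, -1)), -1))) = Add(Mul(Rational(-81278, 264037), Rational(-1, 365003)), Mul(-30, Pow(Mul(-25074, Rational(1, 449)), -1))) = Add(Rational(81278, 96374297111), Mul(-30, Pow(Rational(-25074, 449), -1))) = Add(Rational(81278, 96374297111), Mul(-30, Rational(-449, 25074))) = Add(Rational(81278, 96374297111), Rational(2245, 4179)) = Rational(216360636674957, 402748187626869)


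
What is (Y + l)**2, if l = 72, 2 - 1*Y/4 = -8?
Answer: 12544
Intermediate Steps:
Y = 40 (Y = 8 - 4*(-8) = 8 + 32 = 40)
(Y + l)**2 = (40 + 72)**2 = 112**2 = 12544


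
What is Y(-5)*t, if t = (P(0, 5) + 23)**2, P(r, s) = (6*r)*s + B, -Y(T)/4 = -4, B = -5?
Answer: 5184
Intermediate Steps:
Y(T) = 16 (Y(T) = -4*(-4) = 16)
P(r, s) = -5 + 6*r*s (P(r, s) = (6*r)*s - 5 = 6*r*s - 5 = -5 + 6*r*s)
t = 324 (t = ((-5 + 6*0*5) + 23)**2 = ((-5 + 0) + 23)**2 = (-5 + 23)**2 = 18**2 = 324)
Y(-5)*t = 16*324 = 5184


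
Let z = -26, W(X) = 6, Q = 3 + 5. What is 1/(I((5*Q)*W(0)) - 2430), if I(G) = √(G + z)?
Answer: -1215/2952343 - √214/5904686 ≈ -0.00041401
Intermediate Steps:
Q = 8
I(G) = √(-26 + G) (I(G) = √(G - 26) = √(-26 + G))
1/(I((5*Q)*W(0)) - 2430) = 1/(√(-26 + (5*8)*6) - 2430) = 1/(√(-26 + 40*6) - 2430) = 1/(√(-26 + 240) - 2430) = 1/(√214 - 2430) = 1/(-2430 + √214)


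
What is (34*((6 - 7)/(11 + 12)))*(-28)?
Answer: 952/23 ≈ 41.391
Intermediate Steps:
(34*((6 - 7)/(11 + 12)))*(-28) = (34*(-1/23))*(-28) = -34/23*(-28) = 952/23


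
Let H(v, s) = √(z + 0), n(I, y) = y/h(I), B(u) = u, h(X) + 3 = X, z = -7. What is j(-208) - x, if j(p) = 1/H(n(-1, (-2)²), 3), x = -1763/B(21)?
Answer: 1763/21 - I*√7/7 ≈ 83.952 - 0.37796*I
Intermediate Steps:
h(X) = -3 + X
n(I, y) = y/(-3 + I)
H(v, s) = I*√7 (H(v, s) = √(-7 + 0) = √(-7) = I*√7)
x = -1763/21 ≈ -83.952
j(p) = -I*√7/7 (j(p) = 1/(I*√7) = -I*√7/7)
j(-208) - x = -I*√7/7 - 1*(-1763/21) = -I*√7/7 + 1763/21 = 1763/21 - I*√7/7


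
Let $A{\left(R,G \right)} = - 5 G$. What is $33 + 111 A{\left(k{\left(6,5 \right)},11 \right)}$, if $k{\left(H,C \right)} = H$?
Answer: $-6072$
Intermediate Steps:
$33 + 111 A{\left(k{\left(6,5 \right)},11 \right)} = 33 + 111 \left(\left(-5\right) 11\right) = 33 + 111 \left(-55\right) = 33 - 6105 = -6072$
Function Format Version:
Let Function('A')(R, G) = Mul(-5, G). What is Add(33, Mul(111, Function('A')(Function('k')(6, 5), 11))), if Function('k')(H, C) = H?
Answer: -6072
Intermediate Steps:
Add(33, Mul(111, Function('A')(Function('k')(6, 5), 11))) = Add(33, Mul(111, Mul(-5, 11))) = Add(33, Mul(111, -55)) = Add(33, -6105) = -6072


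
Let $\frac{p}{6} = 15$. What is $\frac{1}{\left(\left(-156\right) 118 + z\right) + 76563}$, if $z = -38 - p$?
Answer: $\frac{1}{58027} \approx 1.7233 \cdot 10^{-5}$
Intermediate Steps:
$p = 90$ ($p = 6 \cdot 15 = 90$)
$z = -128$ ($z = -38 - 90 = -128$)
$\frac{1}{\left(\left(-156\right) 118 + z\right) + 76563} = \frac{1}{\left(\left(-156\right) 118 - 128\right) + 76563} = \frac{1}{\left(-18408 - 128\right) + 76563} = \frac{1}{-18536 + 76563} = \frac{1}{58027}$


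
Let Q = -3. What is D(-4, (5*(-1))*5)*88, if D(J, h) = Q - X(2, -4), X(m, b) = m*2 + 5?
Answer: -1056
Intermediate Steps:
X(m, b) = 5 + 2*m (X(m, b) = 2*m + 5 = 5 + 2*m)
D(J, h) = -12 (D(J, h) = -3 - (5 + 2*2) = -3 - (5 + 4) = -3 - 1*9 = -3 - 9 = -12)
D(-4, (5*(-1))*5)*88 = -12*88 = -1056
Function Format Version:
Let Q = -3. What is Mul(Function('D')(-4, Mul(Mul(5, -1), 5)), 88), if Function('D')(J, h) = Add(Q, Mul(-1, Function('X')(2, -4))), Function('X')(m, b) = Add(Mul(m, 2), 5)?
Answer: -1056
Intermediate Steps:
Function('X')(m, b) = Add(5, Mul(2, m)) (Function('X')(m, b) = Add(Mul(2, m), 5) = Add(5, Mul(2, m)))
Function('D')(J, h) = -12 (Function('D')(J, h) = Add(-3, Mul(-1, Add(5, Mul(2, 2)))) = Add(-3, Mul(-1, Add(5, 4))) = Add(-3, Mul(-1, 9)) = Add(-3, -9) = -12)
Mul(Function('D')(-4, Mul(Mul(5, -1), 5)), 88) = Mul(-12, 88) = -1056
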